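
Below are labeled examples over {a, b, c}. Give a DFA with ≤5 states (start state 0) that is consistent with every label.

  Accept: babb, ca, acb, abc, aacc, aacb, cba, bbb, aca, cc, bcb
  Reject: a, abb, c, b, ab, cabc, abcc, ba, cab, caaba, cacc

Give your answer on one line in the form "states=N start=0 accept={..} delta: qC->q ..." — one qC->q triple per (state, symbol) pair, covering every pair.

Fold the examples into a partial DFA from state 0: repeatedly fix the first undefined (state, symbol) met by the shortest-then-alphabetical prefix, trying targets in increasing order and rejecting any under which an Accept and a Reject string meet in one state with the same remainder; add a state when all current targets are rejected. Accepting states are where Accept strings end.
a: 0a undefined. 0a->0: ok.
b: 0b undefined. 0b->0: no, babb/a meet in 0. Open state 1: 0b->1.
c: 0c undefined. 0c->0: no, ca/a meet in 0. 0c->1: no, ca/ba meet in 1 with "a" left. Open state 2: 0c->2.
ba: 1a undefined. 1a->0: no, babb/abb meet in 1 with "b" left. 1a->1: ok.
bb: 1b undefined. 1b->0: no, babb/b meet in 1. 1b->1: no, babb/abb meet in 1. 1b->2: ok.
bc: 1c undefined. 1c->0: no, abc/a meet in 0. 1c->1: no, abc/b meet in 1. 1c->2: no, abc/abb meet in 2. Open state 3: 1c->3.
ca: 2a undefined. 2a->0: no, ca/a meet in 0. 2a->1: no, ca/b meet in 1. 2a->2: no, babb/cab meet in 2 with "b" left. 2a->3: no, bcb/cab meet in 3 with "b" left. Open state 4: 2a->4.
cb: 2b undefined. 2b->0: no, babb/a meet in 0. 2b->1: no, babb/b meet in 1. 2b->2: no, babb/abb meet in 2. 2b->3: ok.
cc: 2c undefined. 2c->0: no, aacc/a meet in 0. 2c->1: no, aacc/b meet in 1. 2c->2: no, aacc/abb meet in 2. 2c->3: ok.
bcb: 3b undefined. 3b->0: no, bcb/a meet in 0. 3b->1: no, bcb/b meet in 1. 3b->2: no, bcb/abb meet in 2. 3b->3: ok.
caa: 4a undefined. 4a->0: ok.
cab: 4b undefined. 4b->0: ok.
cac: 4c undefined. 4c->0: ok.
cba: 3a undefined. 3a->0: no, cba/a meet in 0. 3a->1: no, cba/b meet in 1. 3a->2: no, cba/abb meet in 2. 3a->3: ok.
abcc: 3c undefined. 3c->0: ok.
All examples now run through 5 states with every (state, symbol) defined. Accept strings end in {3,4}, Reject strings end in {0,1,2}; accept={3,4}.

states=5 start=0 accept={3,4} delta: 0a->0 0b->1 0c->2 1a->1 1b->2 1c->3 2a->4 2b->3 2c->3 3a->3 3b->3 3c->0 4a->0 4b->0 4c->0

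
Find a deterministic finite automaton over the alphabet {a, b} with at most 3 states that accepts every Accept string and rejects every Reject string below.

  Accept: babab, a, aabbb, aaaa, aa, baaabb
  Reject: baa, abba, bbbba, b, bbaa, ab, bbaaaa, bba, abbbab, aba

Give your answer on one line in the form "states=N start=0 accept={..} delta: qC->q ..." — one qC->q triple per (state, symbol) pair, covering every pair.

states=3 start=0 accept={0,2} delta: 0a->0 0b->1 1a->1 1b->2 2a->1 2b->0

Fold the examples into a partial DFA from state 0: repeatedly fix the first undefined (state, symbol) met by the shortest-then-alphabetical prefix, trying targets in increasing order and rejecting any under which an Accept and a Reject string meet in one state with the same remainder; add a state when all current targets are rejected. Accepting states are where Accept strings end.
a: 0a undefined. 0a->0: ok.
b: 0b undefined. 0b->0: no, babab/baa meet in 0. Open state 1: 0b->1.
ba: 1a undefined. 1a->0: no, babab/b meet in 1. 1a->1: ok.
bb: 1b undefined. 1b->0: no, babab/baa meet in 1. 1b->1: no, babab/baa meet in 1. Open state 2: 1b->2.
bba: 2a undefined. 2a->0: no, babab/baa meet in 1. 2a->1: ok.
bbb: 2b undefined. 2b->0: ok.
All examples now run through 3 states with every (state, symbol) defined. Accept strings end in {0,2}, Reject strings end in {1}; accept={0,2}.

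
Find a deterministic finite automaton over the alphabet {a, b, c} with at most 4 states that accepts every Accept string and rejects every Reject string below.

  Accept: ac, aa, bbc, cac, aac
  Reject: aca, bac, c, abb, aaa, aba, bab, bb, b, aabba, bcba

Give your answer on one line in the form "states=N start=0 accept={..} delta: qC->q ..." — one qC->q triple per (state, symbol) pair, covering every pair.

Grow the machine one transition at a time. Run the examples from 0; the earliest place one falls off (shortest prefix, ties alphabetical) gets sent to the lowest-numbered state that keeps every Accept/Reject pair distinguishable — a pair clashes when both reach the same state with identical unread suffix — and to a fresh state only if none does.
a: 0a undefined. 0a->0: no, ac/c meet in 0 with "c" left. Open state 1: 0a->1.
b: 0b undefined. 0b->0: no, ac/bac meet in 1 with "c" left. 0b->1: no, aac/bac meet in 1 with "ac" left. Open state 2: 0b->2.
c: 0c undefined. 0c->0: ok.
aa: 1a undefined. 1a->0: no, aa/c meet in 0. 1a->1: no, aa/aaa meet in 1. 1a->2: no, aa/b meet in 2. Open state 3: 1a->3.
ab: 1b undefined. 1b->0: ok.
ac: 1c undefined. 1c->0: no, ac/c meet in 0. 1c->1: no, ac/aba meet in 1. 1c->2: no, ac/abb meet in 2. 1c->3: ok.
ba: 2a undefined. 2a->0: ok.
bb: 2b undefined. 2b->0: no, bbc/bac meet in 0. 2b->1: ok.
bc: 2c undefined. 2c->0: ok.
aaa: 3a undefined. 3a->0: ok.
aab: 3b undefined. 3b->0: ok.
aac: 3c undefined. 3c->0: no, aac/aca meet in 0. 3c->1: no, aac/aba meet in 1. 3c->2: no, aac/abb meet in 2. 3c->3: ok.
All examples now run through 4 states with every (state, symbol) defined. Accept strings end in {3}, Reject strings end in {0,1,2}; accept={3}.

states=4 start=0 accept={3} delta: 0a->1 0b->2 0c->0 1a->3 1b->0 1c->3 2a->0 2b->1 2c->0 3a->0 3b->0 3c->3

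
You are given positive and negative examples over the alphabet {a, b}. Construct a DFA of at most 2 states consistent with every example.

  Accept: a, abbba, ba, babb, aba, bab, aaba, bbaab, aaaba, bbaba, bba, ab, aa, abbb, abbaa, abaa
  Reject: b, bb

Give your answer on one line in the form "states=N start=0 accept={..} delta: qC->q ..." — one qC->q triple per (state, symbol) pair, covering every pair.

states=2 start=0 accept={1} delta: 0a->1 0b->0 1a->1 1b->1

Grow the machine one transition at a time. Run the examples from 0; the earliest place one falls off (shortest prefix, ties alphabetical) gets sent to the lowest-numbered state that keeps every Accept/Reject pair distinguishable — a pair clashes when both reach the same state with identical unread suffix — and to a fresh state only if none does.
a: 0a undefined. 0a->0: no, ab/b meet in 0 with "b" left. Open state 1: 0a->1.
b: 0b undefined. 0b->0: ok.
aa: 1a undefined. 1a->0: no, bbaab/b meet in 0. 1a->1: ok.
ab: 1b undefined. 1b->0: no, babb/b meet in 0. 1b->1: ok.
All examples now run through 2 states with every (state, symbol) defined. Accept strings end in {1}, Reject strings end in {0}; accept={1}.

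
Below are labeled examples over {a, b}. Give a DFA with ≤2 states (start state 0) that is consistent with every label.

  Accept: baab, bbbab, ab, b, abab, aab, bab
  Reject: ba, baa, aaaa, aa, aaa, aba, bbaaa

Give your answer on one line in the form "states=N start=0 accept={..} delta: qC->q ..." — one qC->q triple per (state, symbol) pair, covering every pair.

Grow the machine one transition at a time. Run the examples from 0; the earliest place one falls off (shortest prefix, ties alphabetical) gets sent to the lowest-numbered state that keeps every Accept/Reject pair distinguishable — a pair clashes when both reach the same state with identical unread suffix — and to a fresh state only if none does.
a: 0a undefined. 0a->0: ok.
b: 0b undefined. 0b->0: no, baab/ba meet in 0. Open state 1: 0b->1.
ba: 1a undefined. 1a->0: ok.
bb: 1b undefined. 1b->0: ok.
All examples now run through 2 states with every (state, symbol) defined. Accept strings end in {1}, Reject strings end in {0}; accept={1}.

states=2 start=0 accept={1} delta: 0a->0 0b->1 1a->0 1b->0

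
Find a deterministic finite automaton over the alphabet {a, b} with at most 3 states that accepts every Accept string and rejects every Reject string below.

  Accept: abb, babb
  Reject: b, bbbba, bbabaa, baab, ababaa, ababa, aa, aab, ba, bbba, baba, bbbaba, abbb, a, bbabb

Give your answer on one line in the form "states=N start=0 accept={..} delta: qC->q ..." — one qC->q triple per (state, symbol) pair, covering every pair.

Fold the examples into a partial DFA from state 0: repeatedly fix the first undefined (state, symbol) met by the shortest-then-alphabetical prefix, trying targets in increasing order and rejecting any under which an Accept and a Reject string meet in one state with the same remainder; add a state when all current targets are rejected. Accepting states are where Accept strings end.
a: 0a undefined. 0a->0: ok.
b: 0b undefined. 0b->0: no, abb/b meet in 0. Open state 1: 0b->1.
ba: 1a undefined. 1a->0: ok.
bb: 1b undefined. 1b->0: no, abb/bbbba meet in 0. 1b->1: no, abb/b meet in 1. Open state 2: 1b->2.
bba: 2a undefined. 2a->0: no, abb/bbabb meet in 2. 2a->1: ok.
bbb: 2b undefined. 2b->0: ok.
All examples now run through 3 states with every (state, symbol) defined. Accept strings end in {2}, Reject strings end in {0,1}; accept={2}.

states=3 start=0 accept={2} delta: 0a->0 0b->1 1a->0 1b->2 2a->1 2b->0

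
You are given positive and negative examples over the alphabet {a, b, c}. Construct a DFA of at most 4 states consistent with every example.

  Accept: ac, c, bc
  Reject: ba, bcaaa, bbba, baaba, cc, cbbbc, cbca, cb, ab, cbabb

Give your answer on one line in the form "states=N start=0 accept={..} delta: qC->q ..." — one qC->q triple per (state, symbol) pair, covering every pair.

Fold the examples into a partial DFA from state 0: repeatedly fix the first undefined (state, symbol) met by the shortest-then-alphabetical prefix, trying targets in increasing order and rejecting any under which an Accept and a Reject string meet in one state with the same remainder; add a state when all current targets are rejected. Accepting states are where Accept strings end.
a: 0a undefined. 0a->0: ok.
b: 0b undefined. 0b->0: ok.
c: 0c undefined. 0c->0: no, ac/ba meet in 0. Open state 1: 0c->1.
cb: 1b undefined. 1b->0: no, ac/cbbbc meet in 1. 1b->1: no, ac/cb meet in 1. Open state 2: 1b->2.
cc: 1c undefined. 1c->0: ok.
bca: 1a undefined. 1a->0: ok.
cba: 2a undefined. 2a->0: ok.
cbb: 2b undefined. 2b->0: no, ac/cbbbc meet in 1. 2b->1: ok.
cbc: 2c undefined. 2c->0: ok.
All examples now run through 3 states with every (state, symbol) defined. Accept strings end in {1}, Reject strings end in {0,2}; accept={1}.

states=3 start=0 accept={1} delta: 0a->0 0b->0 0c->1 1a->0 1b->2 1c->0 2a->0 2b->1 2c->0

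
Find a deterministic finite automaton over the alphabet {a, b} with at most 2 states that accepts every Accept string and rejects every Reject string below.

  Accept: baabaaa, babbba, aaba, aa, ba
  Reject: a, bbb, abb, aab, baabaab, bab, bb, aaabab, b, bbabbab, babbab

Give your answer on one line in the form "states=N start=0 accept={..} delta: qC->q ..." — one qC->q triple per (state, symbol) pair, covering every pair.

states=2 start=0 accept={0} delta: 0a->1 0b->1 1a->0 1b->1

Fold the examples into a partial DFA from state 0: repeatedly fix the first undefined (state, symbol) met by the shortest-then-alphabetical prefix, trying targets in increasing order and rejecting any under which an Accept and a Reject string meet in one state with the same remainder; add a state when all current targets are rejected. Accepting states are where Accept strings end.
a: 0a undefined. 0a->0: no, aa/a meet in 0. Open state 1: 0a->1.
b: 0b undefined. 0b->0: no, ba/a meet in 1. 0b->1: ok.
aa: 1a undefined. 1a->0: ok.
ab: 1b undefined. 1b->0: no, baabaaa/a meet in 1. 1b->1: ok.
All examples now run through 2 states with every (state, symbol) defined. Accept strings end in {0}, Reject strings end in {1}; accept={0}.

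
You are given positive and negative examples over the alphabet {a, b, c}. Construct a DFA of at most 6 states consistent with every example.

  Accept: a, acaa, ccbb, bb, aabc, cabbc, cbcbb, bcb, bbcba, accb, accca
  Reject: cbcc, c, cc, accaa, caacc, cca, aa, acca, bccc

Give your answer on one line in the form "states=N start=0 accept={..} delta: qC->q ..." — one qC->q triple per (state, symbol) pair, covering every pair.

states=5 start=0 accept={0,1,3} delta: 0a->1 0b->0 0c->2 1a->2 1b->3 1c->2 2a->3 2b->3 2c->4 3a->0 3b->1 3c->0 4a->4 4b->0 4c->2

Fold the examples into a partial DFA from state 0: repeatedly fix the first undefined (state, symbol) met by the shortest-then-alphabetical prefix, trying targets in increasing order and rejecting any under which an Accept and a Reject string meet in one state with the same remainder; add a state when all current targets are rejected. Accepting states are where Accept strings end.
a: 0a undefined. 0a->0: no, a/aa meet in 0. Open state 1: 0a->1.
b: 0b undefined. 0b->0: ok.
c: 0c undefined. 0c->0: no, a/cca meet in 1. 0c->1: no, a/c meet in 1. Open state 2: 0c->2.
aa: 1a undefined. 1a->0: no, bb/aa meet in 0. 1a->1: no, a/aa meet in 1. 1a->2: ok.
ac: 1c undefined. 1c->0: no, acaa/c meet in 2. 1c->1: no, acaa/accaa meet in 2 with "a" left. 1c->2: ok.
ca: 2a undefined. 2a->0: no, cabbc/c meet in 2. 2a->1: no, acaa/c meet in 2. 2a->2: no, acaa/c meet in 2. Open state 3: 2a->3.
cb: 2b undefined. 2b->0: no, aabc/c meet in 2. 2b->1: no, aabc/c meet in 2. 2b->2: no, aabc/cc meet in 2 with "c" left. 2b->3: ok.
cc: 2c undefined. 2c->0: no, a/cca meet in 1. 2c->1: no, a/cc meet in 1. 2c->2: no, acaa/accaa meet in 3 with "a" left. 2c->3: no, acaa/cca meet in 3 with "a" left. Open state 4: 2c->4.
caa: 3a undefined. 3a->0: ok.
cab: 3b undefined. 3b->0: no, cabbc/c meet in 2. 3b->1: ok.
cbc: 3c undefined. 3c->0: ok.
cca: 4a undefined. 4a->0: no, a/accaa meet in 1. 4a->1: no, a/cca meet in 1. 4a->2: no, bcb/accaa meet in 3. 4a->3: no, acaa/accaa meet in 0. 4a->4: ok.
ccb: 4b undefined. 4b->0: ok.
accc: 4c undefined. 4c->0: no, acaa/bccc meet in 0. 4c->1: no, a/bccc meet in 1. 4c->2: ok.
cabb: 1b undefined. 1b->0: no, cabbc/cbcc meet in 2. 1b->1: no, cabbc/cbcc meet in 2. 1b->2: no, cabbc/cc meet in 4. 1b->3: ok.
All examples now run through 5 states with every (state, symbol) defined. Accept strings end in {0,1,3}, Reject strings end in {2,4}; accept={0,1,3}.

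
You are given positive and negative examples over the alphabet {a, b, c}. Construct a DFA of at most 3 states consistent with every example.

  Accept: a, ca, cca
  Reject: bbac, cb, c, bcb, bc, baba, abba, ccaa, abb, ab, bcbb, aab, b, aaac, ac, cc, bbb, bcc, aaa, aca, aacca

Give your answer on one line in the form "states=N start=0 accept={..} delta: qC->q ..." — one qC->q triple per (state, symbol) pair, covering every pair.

states=3 start=0 accept={1} delta: 0a->1 0b->0 0c->0 1a->2 1b->2 1c->2 2a->0 2b->2 2c->1

State merging on the prefix tree: take the shortest (then alphabetical) example prefix whose next move is undefined and point that move at state 0, else 1, else 2, ...; a target is out if some Accept/Reject pair would then sit in one state with the same input left (inseparable). If every existing state is out, open a new one.
a: 0a undefined. 0a->0: no, a/aaa meet in 0. Open state 1: 0a->1.
b: 0b undefined. 0b->0: ok.
c: 0c undefined. 0c->0: ok.
aa: 1a undefined. 1a->0: no, a/aaa meet in 1. 1a->1: no, a/ccaa meet in 1. Open state 2: 1a->2.
ab: 1b undefined. 1b->0: no, a/baba meet in 1. 1b->1: no, a/abb meet in 1. 1b->2: ok.
ac: 1c undefined. 1c->0: no, a/aca meet in 1. 1c->1: no, a/bbac meet in 1. 1c->2: ok.
aaa: 2a undefined. 2a->0: ok.
aab: 2b undefined. 2b->0: no, a/abba meet in 1. 2b->1: no, a/abb meet in 1. 2b->2: ok.
aac: 2c undefined. 2c->0: no, a/aacca meet in 1. 2c->1: ok.
All examples now run through 3 states with every (state, symbol) defined. Accept strings end in {1}, Reject strings end in {0,2}; accept={1}.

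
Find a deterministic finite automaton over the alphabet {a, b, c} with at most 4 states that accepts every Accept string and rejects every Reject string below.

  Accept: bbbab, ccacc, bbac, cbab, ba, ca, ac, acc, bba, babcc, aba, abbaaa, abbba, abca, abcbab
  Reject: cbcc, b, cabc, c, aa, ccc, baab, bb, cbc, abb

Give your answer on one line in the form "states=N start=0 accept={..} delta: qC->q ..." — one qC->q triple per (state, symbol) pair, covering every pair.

Fold the examples into a partial DFA from state 0: repeatedly fix the first undefined (state, symbol) met by the shortest-then-alphabetical prefix, trying targets in increasing order and rejecting any under which an Accept and a Reject string meet in one state with the same remainder; add a state when all current targets are rejected. Accepting states are where Accept strings end.
a: 0a undefined. 0a->0: no, ac/c meet in 0 with "c" left. Open state 1: 0a->1.
b: 0b undefined. 0b->0: ok.
c: 0c undefined. 0c->0: ok.
aa: 1a undefined. 1a->0: ok.
ab: 1b undefined. 1b->0: no, bbbab/cbcc meet in 0. 1b->1: no, bbbab/abb meet in 1. Open state 2: 1b->2.
ac: 1c undefined. 1c->0: no, ccacc/cbcc meet in 0. 1c->1: ok.
aba: 2a undefined. 2a->0: no, aba/cbcc meet in 0. 2a->1: ok.
abb: 2b undefined. 2b->0: ok.
abc: 2c undefined. 2c->0: no, babcc/cbcc meet in 0. 2c->1: no, ccacc/cabc meet in 1. 2c->2: no, bbbab/cabc meet in 2. Open state 3: 2c->3.
abca: 3a undefined. 3a->0: no, abca/cbcc meet in 0. 3a->1: ok.
abcb: 3b undefined. 3b->0: ok.
babcc: 3c undefined. 3c->0: no, babcc/cbcc meet in 0. 3c->1: ok.
All examples now run through 4 states with every (state, symbol) defined. Accept strings end in {1,2}, Reject strings end in {0,3}; accept={1,2}.

states=4 start=0 accept={1,2} delta: 0a->1 0b->0 0c->0 1a->0 1b->2 1c->1 2a->1 2b->0 2c->3 3a->1 3b->0 3c->1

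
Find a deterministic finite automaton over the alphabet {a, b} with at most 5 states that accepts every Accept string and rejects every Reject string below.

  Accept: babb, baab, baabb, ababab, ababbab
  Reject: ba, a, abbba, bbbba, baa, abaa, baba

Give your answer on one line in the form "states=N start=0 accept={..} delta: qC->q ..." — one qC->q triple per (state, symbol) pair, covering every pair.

Grow the machine one transition at a time. Run the examples from 0; the earliest place one falls off (shortest prefix, ties alphabetical) gets sent to the lowest-numbered state that keeps every Accept/Reject pair distinguishable — a pair clashes when both reach the same state with identical unread suffix — and to a fresh state only if none does.
a: 0a undefined. 0a->0: ok.
b: 0b undefined. 0b->0: no, babb/ba meet in 0. Open state 1: 0b->1.
ba: 1a undefined. 1a->0: ok.
bb: 1b undefined. 1b->0: no, babb/ba meet in 0. 1b->1: ok.
All examples now run through 2 states with every (state, symbol) defined. Accept strings end in {1}, Reject strings end in {0}; accept={1}.

states=2 start=0 accept={1} delta: 0a->0 0b->1 1a->0 1b->1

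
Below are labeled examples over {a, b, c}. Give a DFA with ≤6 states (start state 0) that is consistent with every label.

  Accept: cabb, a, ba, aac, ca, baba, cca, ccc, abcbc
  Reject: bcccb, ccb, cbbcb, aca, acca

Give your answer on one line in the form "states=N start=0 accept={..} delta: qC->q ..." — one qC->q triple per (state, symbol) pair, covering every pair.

State merging on the prefix tree: take the shortest (then alphabetical) example prefix whose next move is undefined and point that move at state 0, else 1, else 2, ...; a target is out if some Accept/Reject pair would then sit in one state with the same input left (inseparable). If every existing state is out, open a new one.
a: 0a undefined. 0a->0: no, ca/aca meet in 0 with "ca" left. Open state 1: 0a->1.
b: 0b undefined. 0b->0: ok.
c: 0c undefined. 0c->0: no, ccc/bcccb meet in 0. 0c->1: no, cca/aca meet in 1 with "ca" left. Open state 2: 0c->2.
aa: 1a undefined. 1a->0: ok.
ab: 1b undefined. 1b->0: ok.
ac: 1c undefined. 1c->0: no, a/aca meet in 1. 1c->1: ok.
ca: 2a undefined. 2a->0: no, cabb/aca meet in 0. 2a->1: no, cabb/aca meet in 0. 2a->2: ok.
cb: 2b undefined. 2b->0: no, cabb/cbbcb meet in 0. 2b->1: no, cabb/aca meet in 0. 2b->2: ok.
cc: 2c undefined. 2c->0: no, cabb/bcccb meet in 2. 2c->1: no, cca/bcccb meet in 0. 2c->2: no, cabb/bcccb meet in 2. Open state 3: 2c->3.
cca: 3a undefined. 3a->0: no, cca/aca meet in 0. 3a->1: ok.
ccb: 3b undefined. 3b->0: ok.
ccc: 3c undefined. 3c->0: no, ccc/bcccb meet in 0. 3c->1: ok.
All examples now run through 4 states with every (state, symbol) defined. Accept strings end in {1,2,3}, Reject strings end in {0}; accept={1,2,3}.

states=4 start=0 accept={1,2,3} delta: 0a->1 0b->0 0c->2 1a->0 1b->0 1c->1 2a->2 2b->2 2c->3 3a->1 3b->0 3c->1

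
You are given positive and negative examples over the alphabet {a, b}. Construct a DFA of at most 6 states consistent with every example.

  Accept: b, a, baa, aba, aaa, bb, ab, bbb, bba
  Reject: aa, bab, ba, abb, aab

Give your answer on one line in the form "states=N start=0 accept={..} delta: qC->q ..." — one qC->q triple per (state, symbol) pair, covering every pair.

states=5 start=0 accept={0,1,2,4} delta: 0a->1 0b->2 1a->3 1b->4 2a->3 2b->0 3a->0 3b->3 4a->0 4b->3

Fold the examples into a partial DFA from state 0: repeatedly fix the first undefined (state, symbol) met by the shortest-then-alphabetical prefix, trying targets in increasing order and rejecting any under which an Accept and a Reject string meet in one state with the same remainder; add a state when all current targets are rejected. Accepting states are where Accept strings end.
a: 0a undefined. 0a->0: no, b/aab meet in 0 with "b" left. Open state 1: 0a->1.
b: 0b undefined. 0b->0: no, a/ba meet in 1. 0b->1: no, bbb/abb meet in 1 with "bb" left. Open state 2: 0b->2.
aa: 1a undefined. 1a->0: no, b/aab meet in 2. 1a->1: no, a/aa meet in 1. 1a->2: no, b/aa meet in 2. Open state 3: 1a->3.
ab: 1b undefined. 1b->0: no, b/abb meet in 2. 1b->1: no, a/abb meet in 1. 1b->2: no, aba/ba meet in 2 with "a" left. 1b->3: no, ab/aa meet in 3. Open state 4: 1b->4.
ba: 2a undefined. 2a->0: no, b/bab meet in 2. 2a->1: no, a/ba meet in 1. 2a->2: no, b/ba meet in 2. 2a->3: ok.
bb: 2b undefined. 2b->0: ok.
aaa: 3a undefined. 3a->0: ok.
aab: 3b undefined. 3b->0: no, baa/bab meet in 0. 3b->1: no, a/bab meet in 1. 3b->2: no, b/bab meet in 2. 3b->3: ok.
aba: 4a undefined. 4a->0: ok.
abb: 4b undefined. 4b->0: no, baa/abb meet in 0. 4b->1: no, a/abb meet in 1. 4b->2: no, b/abb meet in 2. 4b->3: ok.
All examples now run through 5 states with every (state, symbol) defined. Accept strings end in {0,1,2,4}, Reject strings end in {3}; accept={0,1,2,4}.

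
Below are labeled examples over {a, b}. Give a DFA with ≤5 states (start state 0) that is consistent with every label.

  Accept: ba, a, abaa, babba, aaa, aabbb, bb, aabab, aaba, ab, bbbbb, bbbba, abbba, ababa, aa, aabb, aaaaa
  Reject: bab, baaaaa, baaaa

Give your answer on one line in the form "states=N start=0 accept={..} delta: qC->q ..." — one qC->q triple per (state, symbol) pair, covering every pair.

states=5 start=0 accept={0,1,2,3} delta: 0a->1 0b->2 1a->1 1b->0 2a->3 2b->0 3a->4 3b->4 4a->4 4b->0

State merging on the prefix tree: take the shortest (then alphabetical) example prefix whose next move is undefined and point that move at state 0, else 1, else 2, ...; a target is out if some Accept/Reject pair would then sit in one state with the same input left (inseparable). If every existing state is out, open a new one.
a: 0a undefined. 0a->0: no, aabab/bab meet in 0 with "bab" left. Open state 1: 0a->1.
b: 0b undefined. 0b->0: no, ab/bab meet in 1 with "b" left. 0b->1: no, aaaaa/baaaa meet in 1 with "aaaa" left. Open state 2: 0b->2.
aa: 1a undefined. 1a->0: no, aabab/bab meet in 2 with "ab" left. 1a->1: ok.
ab: 1b undefined. 1b->0: ok.
ba: 2a undefined. 2a->0: no, a/baaaaa meet in 1. 2a->1: no, ba/baaaaa meet in 1. 2a->2: no, ba/baaaaa meet in 2. Open state 3: 2a->3.
bb: 2b undefined. 2b->0: ok.
baa: 3a undefined. 3a->0: no, a/baaaaa meet in 1. 3a->1: no, a/baaaaa meet in 1. 3a->2: no, ba/baaaaa meet in 3. 3a->3: no, ba/baaaaa meet in 3. Open state 4: 3a->4.
bab: 3b undefined. 3b->0: no, aabbb/bab meet in 0. 3b->1: no, a/bab meet in 1. 3b->2: no, bbbbb/bab meet in 2. 3b->3: no, ba/bab meet in 3. 3b->4: ok.
baaa: 4a undefined. 4a->0: no, a/baaaaa meet in 1. 4a->1: no, a/baaaaa meet in 1. 4a->2: no, ba/baaaa meet in 3. 4a->3: no, ba/baaaaa meet in 3. 4a->4: ok.
babb: 4b undefined. 4b->0: ok.
All examples now run through 5 states with every (state, symbol) defined. Accept strings end in {0,1,2,3}, Reject strings end in {4}; accept={0,1,2,3}.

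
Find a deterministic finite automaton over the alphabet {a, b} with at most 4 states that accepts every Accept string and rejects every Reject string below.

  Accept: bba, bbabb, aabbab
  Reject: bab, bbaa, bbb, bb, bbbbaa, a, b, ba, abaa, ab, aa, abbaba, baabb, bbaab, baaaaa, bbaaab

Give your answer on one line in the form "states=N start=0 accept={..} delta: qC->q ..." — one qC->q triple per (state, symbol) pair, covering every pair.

Fold the examples into a partial DFA from state 0: repeatedly fix the first undefined (state, symbol) met by the shortest-then-alphabetical prefix, trying targets in increasing order and rejecting any under which an Accept and a Reject string meet in one state with the same remainder; add a state when all current targets are rejected. Accepting states are where Accept strings end.
a: 0a undefined. 0a->0: ok.
b: 0b undefined. 0b->0: no, bba/bab meet in 0. Open state 1: 0b->1.
ba: 1a undefined. 1a->0: ok.
bb: 1b undefined. 1b->0: no, bba/bbaa meet in 0. 1b->1: no, bba/bbaa meet in 0. Open state 2: 1b->2.
bba: 2a undefined. 2a->0: no, bba/bbaa meet in 0. 2a->1: no, bba/bab meet in 1. 2a->2: no, bba/bbaa meet in 2. Open state 3: 2a->3.
bbb: 2b undefined. 2b->0: ok.
bbaa: 3a undefined. 3a->0: ok.
bbab: 3b undefined. 3b->0: no, bbabb/bab meet in 1. 3b->1: no, bbabb/bb meet in 2. 3b->2: no, bba/abbaba meet in 3. 3b->3: ok.
All examples now run through 4 states with every (state, symbol) defined. Accept strings end in {3}, Reject strings end in {0,1,2}; accept={3}.

states=4 start=0 accept={3} delta: 0a->0 0b->1 1a->0 1b->2 2a->3 2b->0 3a->0 3b->3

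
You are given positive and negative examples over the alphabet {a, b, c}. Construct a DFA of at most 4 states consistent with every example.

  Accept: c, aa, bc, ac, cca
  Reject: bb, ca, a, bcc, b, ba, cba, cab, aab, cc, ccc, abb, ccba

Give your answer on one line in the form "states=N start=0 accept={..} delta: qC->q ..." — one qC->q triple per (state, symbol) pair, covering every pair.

states=4 start=0 accept={2} delta: 0a->1 0b->0 0c->2 1a->2 1b->0 1c->2 2a->0 2b->0 2c->3 3a->2 3b->0 3c->0

State merging on the prefix tree: take the shortest (then alphabetical) example prefix whose next move is undefined and point that move at state 0, else 1, else 2, ...; a target is out if some Accept/Reject pair would then sit in one state with the same input left (inseparable). If every existing state is out, open a new one.
a: 0a undefined. 0a->0: no, aa/a meet in 0. Open state 1: 0a->1.
b: 0b undefined. 0b->0: ok.
c: 0c undefined. 0c->0: no, c/bb meet in 0. 0c->1: no, c/a meet in 1. Open state 2: 0c->2.
aa: 1a undefined. 1a->0: no, aa/bb meet in 0. 1a->1: no, aa/a meet in 1. 1a->2: ok.
ab: 1b undefined. 1b->0: ok.
ac: 1c undefined. 1c->0: no, ac/bb meet in 0. 1c->1: no, ac/a meet in 1. 1c->2: ok.
ca: 2a undefined. 2a->0: ok.
cb: 2b undefined. 2b->0: ok.
cc: 2c undefined. 2c->0: no, c/ccc meet in 2. 2c->1: no, c/ccc meet in 2. 2c->2: no, c/bcc meet in 2. Open state 3: 2c->3.
cca: 3a undefined. 3a->0: no, cca/bb meet in 0. 3a->1: no, cca/a meet in 1. 3a->2: ok.
ccb: 3b undefined. 3b->0: ok.
ccc: 3c undefined. 3c->0: ok.
All examples now run through 4 states with every (state, symbol) defined. Accept strings end in {2}, Reject strings end in {0,1,3}; accept={2}.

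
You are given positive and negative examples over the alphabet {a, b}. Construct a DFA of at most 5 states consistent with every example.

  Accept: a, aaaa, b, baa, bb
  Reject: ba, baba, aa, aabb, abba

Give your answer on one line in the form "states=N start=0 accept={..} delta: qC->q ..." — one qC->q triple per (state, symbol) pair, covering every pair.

State merging on the prefix tree: take the shortest (then alphabetical) example prefix whose next move is undefined and point that move at state 0, else 1, else 2, ...; a target is out if some Accept/Reject pair would then sit in one state with the same input left (inseparable). If every existing state is out, open a new one.
a: 0a undefined. 0a->0: no, a/aa meet in 0. Open state 1: 0a->1.
b: 0b undefined. 0b->0: no, a/ba meet in 1. 0b->1: ok.
aa: 1a undefined. 1a->0: no, aaaa/ba meet in 0. 1a->1: no, a/ba meet in 1. Open state 2: 1a->2.
ab: 1b undefined. 1b->0: ok.
aaa: 2a undefined. 2a->0: ok.
aab: 2b undefined. 2b->0: no, a/baba meet in 1. 2b->1: no, baa/aabb meet in 0. 2b->2: no, baa/baba meet in 0. Open state 3: 2b->3.
aabb: 3b undefined. 3b->0: no, baa/aabb meet in 0. 3b->1: no, a/aabb meet in 1. 3b->2: ok.
baba: 3a undefined. 3a->0: no, baa/baba meet in 0. 3a->1: no, a/baba meet in 1. 3a->2: ok.
All examples now run through 4 states with every (state, symbol) defined. Accept strings end in {0,1}, Reject strings end in {2}; accept={0,1}.

states=4 start=0 accept={0,1} delta: 0a->1 0b->1 1a->2 1b->0 2a->0 2b->3 3a->2 3b->2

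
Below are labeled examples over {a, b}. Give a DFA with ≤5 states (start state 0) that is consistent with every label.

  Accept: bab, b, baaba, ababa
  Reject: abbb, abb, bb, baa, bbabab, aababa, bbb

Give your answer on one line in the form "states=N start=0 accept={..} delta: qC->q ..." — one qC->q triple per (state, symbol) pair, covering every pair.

states=4 start=0 accept={0,1} delta: 0a->1 0b->1 1a->2 1b->3 2a->2 2b->0 3a->2 3b->3

State merging on the prefix tree: take the shortest (then alphabetical) example prefix whose next move is undefined and point that move at state 0, else 1, else 2, ...; a target is out if some Accept/Reject pair would then sit in one state with the same input left (inseparable). If every existing state is out, open a new one.
a: 0a undefined. 0a->0: no, ababa/aababa meet in 0 with "baba" left. Open state 1: 0a->1.
b: 0b undefined. 0b->0: no, b/bb meet in 0. 0b->1: ok.
aa: 1a undefined. 1a->0: no, bab/baa meet in 1. 1a->1: no, bab/bb meet in 1 with "b" left. Open state 2: 1a->2.
ab: 1b undefined. 1b->0: no, b/abb meet in 1. 1b->1: no, b/abbb meet in 1. 1b->2: no, bab/abb meet in 2 with "b" left. Open state 3: 1b->3.
aab: 2b undefined. 2b->0: ok.
aba: 3a undefined. 3a->0: no, bab/bbabab meet in 0. 3a->1: no, b/aababa meet in 1. 3a->2: ok.
abb: 3b undefined. 3b->0: no, bab/abb meet in 0. 3b->1: no, b/abb meet in 1. 3b->2: no, bab/abbb meet in 0. 3b->3: ok.
baa: 2a undefined. 2a->0: no, bab/baa meet in 0. 2a->1: no, b/baa meet in 1. 2a->2: ok.
All examples now run through 4 states with every (state, symbol) defined. Accept strings end in {0,1}, Reject strings end in {2,3}; accept={0,1}.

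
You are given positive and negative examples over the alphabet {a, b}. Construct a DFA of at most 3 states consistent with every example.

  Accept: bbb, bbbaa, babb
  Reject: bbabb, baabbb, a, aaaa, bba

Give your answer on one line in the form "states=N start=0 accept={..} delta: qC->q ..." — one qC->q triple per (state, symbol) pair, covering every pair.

Grow the machine one transition at a time. Run the examples from 0; the earliest place one falls off (shortest prefix, ties alphabetical) gets sent to the lowest-numbered state that keeps every Accept/Reject pair distinguishable — a pair clashes when both reach the same state with identical unread suffix — and to a fresh state only if none does.
a: 0a undefined. 0a->0: ok.
b: 0b undefined. 0b->0: no, bbb/bbabb meet in 0. Open state 1: 0b->1.
ba: 1a undefined. 1a->0: no, bbb/baabbb meet in 1 with "bb" left. 1a->1: ok.
bb: 1b undefined. 1b->0: ok.
All examples now run through 2 states with every (state, symbol) defined. Accept strings end in {1}, Reject strings end in {0}; accept={1}.

states=2 start=0 accept={1} delta: 0a->0 0b->1 1a->1 1b->0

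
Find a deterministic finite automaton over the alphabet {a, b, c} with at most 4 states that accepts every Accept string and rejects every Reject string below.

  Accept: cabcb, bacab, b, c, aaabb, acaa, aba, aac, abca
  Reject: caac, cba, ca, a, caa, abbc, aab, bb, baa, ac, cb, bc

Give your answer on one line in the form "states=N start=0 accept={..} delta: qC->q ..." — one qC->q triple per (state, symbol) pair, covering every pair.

Grow the machine one transition at a time. Run the examples from 0; the earliest place one falls off (shortest prefix, ties alphabetical) gets sent to the lowest-numbered state that keeps every Accept/Reject pair distinguishable — a pair clashes when both reach the same state with identical unread suffix — and to a fresh state only if none does.
a: 0a undefined. 0a->0: no, b/aab meet in 0 with "b" left. Open state 1: 0a->1.
b: 0b undefined. 0b->0: no, b/bb meet in 0. 0b->1: no, b/a meet in 1. Open state 2: 0b->2.
c: 0c undefined. 0c->0: no, b/cb meet in 2. 0c->1: no, c/a meet in 1. 0c->2: ok.
aa: 1a undefined. 1a->0: no, b/aab meet in 2. 1a->1: no, aac/ac meet in 1 with "c" left. 1a->2: no, aac/bc meet in 2 with "c" left. Open state 3: 1a->3.
ab: 1b undefined. 1b->0: no, aba/a meet in 1. 1b->1: ok.
ac: 1c undefined. 1c->0: no, abca/a meet in 1. 1c->1: ok.
ba: 2a undefined. 2a->0: ok.
bb: 2b undefined. 2b->0: ok.
bc: 2c undefined. 2c->0: ok.
aaa: 3a undefined. 3a->0: no, aaabb/ca meet in 0. 3a->1: no, aaabb/caac meet in 1. 3a->2: ok.
aab: 3b undefined. 3b->0: ok.
aac: 3c undefined. 3c->0: no, aac/ca meet in 0. 3c->1: no, aac/caac meet in 1. 3c->2: ok.
All examples now run through 4 states with every (state, symbol) defined. Accept strings end in {2,3}, Reject strings end in {0,1}; accept={2,3}.

states=4 start=0 accept={2,3} delta: 0a->1 0b->2 0c->2 1a->3 1b->1 1c->1 2a->0 2b->0 2c->0 3a->2 3b->0 3c->2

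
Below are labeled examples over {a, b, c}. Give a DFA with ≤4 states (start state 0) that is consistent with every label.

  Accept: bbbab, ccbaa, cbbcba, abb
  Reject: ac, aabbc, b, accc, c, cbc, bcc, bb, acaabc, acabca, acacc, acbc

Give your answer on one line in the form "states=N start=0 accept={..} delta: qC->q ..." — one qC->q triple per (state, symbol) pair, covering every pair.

Grow the machine one transition at a time. Run the examples from 0; the earliest place one falls off (shortest prefix, ties alphabetical) gets sent to the lowest-numbered state that keeps every Accept/Reject pair distinguishable — a pair clashes when both reach the same state with identical unread suffix — and to a fresh state only if none does.
a: 0a undefined. 0a->0: no, abb/bb meet in 0 with "bb" left. Open state 1: 0a->1.
b: 0b undefined. 0b->0: ok.
c: 0c undefined. 0c->0: ok.
aa: 1a undefined. 1a->0: no, ccbaa/aabbc meet in 0. 1a->1: ok.
ab: 1b undefined. 1b->0: no, bbbab/aabbc meet in 0. 1b->1: ok.
ac: 1c undefined. 1c->0: no, bbbab/acabca meet in 1. 1c->1: no, bbbab/ac meet in 1. Open state 2: 1c->2.
aca: 2a undefined. 2a->0: no, bbbab/acabca meet in 1. 2a->1: no, bbbab/acabca meet in 1. 2a->2: ok.
acb: 2b undefined. 2b->0: no, bbbab/acabca meet in 1. 2b->1: ok.
acc: 2c undefined. 2c->0: ok.
All examples now run through 3 states with every (state, symbol) defined. Accept strings end in {1}, Reject strings end in {0,2}; accept={1}.

states=3 start=0 accept={1} delta: 0a->1 0b->0 0c->0 1a->1 1b->1 1c->2 2a->2 2b->1 2c->0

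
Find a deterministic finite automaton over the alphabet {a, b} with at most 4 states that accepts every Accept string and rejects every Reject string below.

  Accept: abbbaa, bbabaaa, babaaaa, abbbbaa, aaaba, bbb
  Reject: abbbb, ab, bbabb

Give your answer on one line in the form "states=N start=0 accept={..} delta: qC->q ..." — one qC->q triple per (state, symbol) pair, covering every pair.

Fold the examples into a partial DFA from state 0: repeatedly fix the first undefined (state, symbol) met by the shortest-then-alphabetical prefix, trying targets in increasing order and rejecting any under which an Accept and a Reject string meet in one state with the same remainder; add a state when all current targets are rejected. Accepting states are where Accept strings end.
a: 0a undefined. 0a->0: ok.
b: 0b undefined. 0b->0: no, abbbaa/abbbb meet in 0. Open state 1: 0b->1.
ba: 1a undefined. 1a->0: ok.
bb: 1b undefined. 1b->0: no, abbbaa/abbbb meet in 0. 1b->1: no, bbb/abbbb meet in 1. Open state 2: 1b->2.
bba: 2a undefined. 2a->0: ok.
bbb: 2b undefined. 2b->0: ok.
All examples now run through 3 states with every (state, symbol) defined. Accept strings end in {0}, Reject strings end in {1,2}; accept={0}.

states=3 start=0 accept={0} delta: 0a->0 0b->1 1a->0 1b->2 2a->0 2b->0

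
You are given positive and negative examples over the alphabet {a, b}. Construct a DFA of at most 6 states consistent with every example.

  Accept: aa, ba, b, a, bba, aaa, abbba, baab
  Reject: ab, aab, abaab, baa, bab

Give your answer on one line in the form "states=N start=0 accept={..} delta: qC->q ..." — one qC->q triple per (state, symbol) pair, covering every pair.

State merging on the prefix tree: take the shortest (then alphabetical) example prefix whose next move is undefined and point that move at state 0, else 1, else 2, ...; a target is out if some Accept/Reject pair would then sit in one state with the same input left (inseparable). If every existing state is out, open a new one.
a: 0a undefined. 0a->0: no, b/ab meet in 0 with "b" left. Open state 1: 0a->1.
b: 0b undefined. 0b->0: no, aa/baa meet in 1 with "a" left. 0b->1: no, aaa/baa meet in 1 with "aa" left. Open state 2: 0b->2.
aa: 1a undefined. 1a->0: no, b/aab meet in 2. 1a->1: ok.
ab: 1b undefined. 1b->0: ok.
ba: 2a undefined. 2a->0: no, aa/baa meet in 1. 2a->1: no, aa/baa meet in 1. 2a->2: no, ba/baa meet in 2. Open state 3: 2a->3.
bb: 2b undefined. 2b->0: ok.
baa: 3a undefined. 3a->0: ok.
bab: 3b undefined. 3b->0: ok.
All examples now run through 4 states with every (state, symbol) defined. Accept strings end in {1,2,3}, Reject strings end in {0}; accept={1,2,3}.

states=4 start=0 accept={1,2,3} delta: 0a->1 0b->2 1a->1 1b->0 2a->3 2b->0 3a->0 3b->0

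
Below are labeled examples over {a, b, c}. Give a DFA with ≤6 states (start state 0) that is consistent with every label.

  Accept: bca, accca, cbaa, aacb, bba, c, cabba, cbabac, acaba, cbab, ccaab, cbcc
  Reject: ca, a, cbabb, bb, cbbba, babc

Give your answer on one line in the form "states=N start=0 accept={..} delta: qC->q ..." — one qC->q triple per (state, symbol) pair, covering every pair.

State merging on the prefix tree: take the shortest (then alphabetical) example prefix whose next move is undefined and point that move at state 0, else 1, else 2, ...; a target is out if some Accept/Reject pair would then sit in one state with the same input left (inseparable). If every existing state is out, open a new one.
a: 0a undefined. 0a->0: ok.
b: 0b undefined. 0b->0: no, bca/ca meet in 0 with "ca" left. Open state 1: 0b->1.
c: 0c undefined. 0c->0: no, accca/ca meet in 0. 0c->1: no, aacb/bb meet in 1 with "b" left. Open state 2: 0c->2.
ba: 1a undefined. 1a->0: ok.
bb: 1b undefined. 1b->0: no, bba/a meet in 0. 1b->1: no, bba/a meet in 0. 1b->2: no, bba/ca meet in 2 with "a" left. Open state 3: 1b->3.
bc: 1c undefined. 1c->0: no, bca/a meet in 0. 1c->1: no, bca/a meet in 0. 1c->2: no, bca/ca meet in 2 with "a" left. 1c->3: ok.
ca: 2a undefined. 2a->0: no, acaba/ca meet in 0. 2a->1: ok.
cb: 2b undefined. 2b->0: no, bca/cbbba meet in 3 with "a" left. 2b->1: no, cbaa/a meet in 0. 2b->2: no, cbaa/a meet in 0. 2b->3: no, aacb/bb meet in 3. Open state 4: 2b->4.
cc: 2c undefined. 2c->0: no, accca/ca meet in 1. 2c->1: no, ccaab/ca meet in 1. 2c->2: no, accca/ca meet in 1. 2c->3: ok.
bba: 3a undefined. 3a->0: no, bca/a meet in 0. 3a->1: no, bca/ca meet in 1. 3a->2: no, ccaab/bb meet in 3. 3a->3: no, bca/bb meet in 3. 3a->4: ok.
cba: 4a undefined. 4a->0: no, cbaa/a meet in 0. 4a->1: no, cbaa/a meet in 0. 4a->2: no, cbaa/ca meet in 1. 4a->3: ok.
cbb: 4b undefined. 4b->0: ok.
cbc: 4c undefined. 4c->0: ok.
accc: 3c undefined. 3c->0: no, accca/a meet in 0. 3c->1: no, accca/a meet in 0. 3c->2: no, accca/ca meet in 1. 3c->3: ok.
cabb: 3b undefined. 3b->0: no, cabba/a meet in 0. 3b->1: no, cabba/a meet in 0. 3b->2: no, bca/cbabb meet in 4. 3b->3: no, cbabac/a meet in 0. 3b->4: no, cabba/bb meet in 3. Open state 5: 3b->5.
cabba: 5a undefined. 5a->0: no, cabba/a meet in 0. 5a->1: no, cabba/ca meet in 1. 5a->2: no, cbabac/bb meet in 3. 5a->3: no, cabba/bb meet in 3. 5a->4: no, cbabac/a meet in 0. 5a->5: ok.
cbabb: 5b undefined. 5b->0: ok.
cbabac: 5c undefined. 5c->0: no, cbabac/a meet in 0. 5c->1: no, cbabac/ca meet in 1. 5c->2: ok.
All examples now run through 6 states with every (state, symbol) defined. Accept strings end in {2,4,5}, Reject strings end in {0,1,3}; accept={2,4,5}.

states=6 start=0 accept={2,4,5} delta: 0a->0 0b->1 0c->2 1a->0 1b->3 1c->3 2a->1 2b->4 2c->3 3a->4 3b->5 3c->3 4a->3 4b->0 4c->0 5a->5 5b->0 5c->2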